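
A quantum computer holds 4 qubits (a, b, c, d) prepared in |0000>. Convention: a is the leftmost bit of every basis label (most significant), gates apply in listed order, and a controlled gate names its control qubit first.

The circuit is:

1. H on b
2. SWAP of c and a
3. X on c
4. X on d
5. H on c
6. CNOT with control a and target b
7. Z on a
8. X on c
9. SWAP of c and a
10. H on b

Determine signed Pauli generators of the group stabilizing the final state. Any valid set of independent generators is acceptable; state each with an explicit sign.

One valid set of independent stabilizer generators is -XIII, +IZII, +IIZI, -IIIZ (any independent generating set of the same group is equally correct).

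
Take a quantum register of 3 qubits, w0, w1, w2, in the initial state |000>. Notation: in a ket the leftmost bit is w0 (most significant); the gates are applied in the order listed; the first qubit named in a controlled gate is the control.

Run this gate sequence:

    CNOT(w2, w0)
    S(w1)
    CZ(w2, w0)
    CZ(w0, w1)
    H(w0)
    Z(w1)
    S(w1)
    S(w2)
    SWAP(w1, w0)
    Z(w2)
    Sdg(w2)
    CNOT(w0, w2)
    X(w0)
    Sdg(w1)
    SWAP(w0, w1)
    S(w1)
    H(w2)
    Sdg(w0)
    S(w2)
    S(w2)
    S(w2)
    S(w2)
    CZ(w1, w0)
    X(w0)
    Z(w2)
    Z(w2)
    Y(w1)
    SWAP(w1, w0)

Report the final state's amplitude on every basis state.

The final amplitudes are 1/2 on |000>, 1/2 on |001>, 1/2 on |010>, 1/2 on |011>, 0 on |100>, 0 on |101>, 0 on |110>, 0 on |111>. Key observation: gates 19-22 undo each other exactly, leaving only the rest of the circuit to track.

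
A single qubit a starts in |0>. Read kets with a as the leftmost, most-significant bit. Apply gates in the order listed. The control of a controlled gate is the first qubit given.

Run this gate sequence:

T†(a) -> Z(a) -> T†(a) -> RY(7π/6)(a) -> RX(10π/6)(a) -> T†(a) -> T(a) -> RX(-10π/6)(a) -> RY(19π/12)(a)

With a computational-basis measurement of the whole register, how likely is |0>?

Outcome |0> occurs with probability 1/2 - sqrt(2)/4. Key observation: steps 5-8 multiply out to the identity, so the circuit reduces to the remaining gates.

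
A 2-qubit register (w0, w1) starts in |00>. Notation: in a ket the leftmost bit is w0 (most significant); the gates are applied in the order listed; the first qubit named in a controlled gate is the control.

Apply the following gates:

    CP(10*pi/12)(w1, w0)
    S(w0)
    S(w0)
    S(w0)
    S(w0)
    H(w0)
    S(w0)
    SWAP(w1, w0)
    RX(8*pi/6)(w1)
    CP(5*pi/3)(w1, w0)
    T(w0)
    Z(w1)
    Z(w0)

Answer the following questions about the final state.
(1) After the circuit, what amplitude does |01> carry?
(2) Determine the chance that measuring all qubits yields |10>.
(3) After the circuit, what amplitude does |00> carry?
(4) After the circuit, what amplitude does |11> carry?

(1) The final state's coefficient on |01> equals I*(sqrt(2) + sqrt(6))/4. Key observation: the block from step 2 through step 5 cancels to the identity and can be dropped.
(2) The probability of measuring |10> is 0.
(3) The amplitude on |00> is -sqrt(2)/4 + sqrt(6)/4.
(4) The final state's coefficient on |11> equals 0.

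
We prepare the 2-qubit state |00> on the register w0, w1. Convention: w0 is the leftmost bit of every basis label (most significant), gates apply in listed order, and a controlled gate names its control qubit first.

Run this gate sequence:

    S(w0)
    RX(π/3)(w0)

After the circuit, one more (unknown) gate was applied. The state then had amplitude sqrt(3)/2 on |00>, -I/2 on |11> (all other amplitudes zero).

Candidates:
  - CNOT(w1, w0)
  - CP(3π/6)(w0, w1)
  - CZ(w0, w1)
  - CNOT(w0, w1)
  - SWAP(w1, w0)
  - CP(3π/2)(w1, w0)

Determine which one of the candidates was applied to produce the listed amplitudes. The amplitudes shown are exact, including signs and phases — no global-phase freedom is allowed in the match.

The unique candidate consistent with the amplitudes is CNOT(w0, w1).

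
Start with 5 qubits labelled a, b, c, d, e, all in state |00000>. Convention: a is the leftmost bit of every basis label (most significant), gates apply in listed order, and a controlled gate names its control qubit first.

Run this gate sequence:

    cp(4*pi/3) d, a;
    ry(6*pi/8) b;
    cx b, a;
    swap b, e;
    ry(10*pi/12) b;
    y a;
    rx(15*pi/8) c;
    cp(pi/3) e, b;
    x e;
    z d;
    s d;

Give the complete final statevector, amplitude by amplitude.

After the circuit, the state carries amplitude -sqrt(2)*I*sqrt(sqrt(2) + 2)*cos(pi/16)/8 + sqrt(6)*I*sqrt(sqrt(2) + 2)*cos(pi/16)/8 on |00000>, sqrt(sqrt(2) + 2)*(-sqrt(6) + sqrt(2))*sin(pi/16)/8 on |00100>, sqrt(2)*I*sqrt(sqrt(2)/4 + 1/2)*exp(I*pi/3)*cos(pi/16)/4 + sqrt(6)*I*sqrt(sqrt(2)/4 + 1/2)*exp(I*pi/3)*cos(pi/16)/4 on |01000>, -sqrt(6)*sqrt(sqrt(2)/4 + 1/2)*exp(I*pi/3)*sin(pi/16)/4 - sqrt(2)*sqrt(sqrt(2)/4 + 1/2)*exp(I*pi/3)*sin(pi/16)/4 on |01100>, -sqrt(6)*I*sqrt(2 - sqrt(2))*cos(pi/16)/8 + sqrt(2)*I*sqrt(2 - sqrt(2))*cos(pi/16)/8 on |10001>, sqrt(2 - sqrt(2))*(-sqrt(2) + sqrt(6))*sin(pi/16)/8 on |10101>, -sqrt(6)*I*sqrt(2 - sqrt(2))*cos(pi/16)/8 - sqrt(2)*I*sqrt(2 - sqrt(2))*cos(pi/16)/8 on |11001>, sqrt(2 - sqrt(2))*(sqrt(2) + sqrt(6))*sin(pi/16)/8 on |11101>, and 0 on every other basis state.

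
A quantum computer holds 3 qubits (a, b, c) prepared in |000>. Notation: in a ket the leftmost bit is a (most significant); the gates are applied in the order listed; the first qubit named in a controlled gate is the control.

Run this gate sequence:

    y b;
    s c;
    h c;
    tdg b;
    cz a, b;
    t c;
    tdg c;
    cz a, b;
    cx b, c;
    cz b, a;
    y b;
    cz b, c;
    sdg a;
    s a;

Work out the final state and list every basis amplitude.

The resulting statevector has amplitude -sqrt(2)*exp(3*I*pi/4)/2 on |000>, -sqrt(2)*exp(3*I*pi/4)/2 on |001>, and 0 on every other basis state. Key observation: steps 5-8 multiply out to the identity, so the circuit reduces to the remaining gates.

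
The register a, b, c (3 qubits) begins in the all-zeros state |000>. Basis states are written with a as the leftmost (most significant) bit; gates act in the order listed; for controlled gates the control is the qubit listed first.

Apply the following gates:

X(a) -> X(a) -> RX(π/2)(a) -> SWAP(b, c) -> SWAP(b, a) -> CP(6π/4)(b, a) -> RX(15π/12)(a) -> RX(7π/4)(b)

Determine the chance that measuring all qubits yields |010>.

The probability of measuring |010> is 3/8 - sqrt(2)/4. Key observation: gates 1-2 undo each other exactly, leaving only the rest of the circuit to track.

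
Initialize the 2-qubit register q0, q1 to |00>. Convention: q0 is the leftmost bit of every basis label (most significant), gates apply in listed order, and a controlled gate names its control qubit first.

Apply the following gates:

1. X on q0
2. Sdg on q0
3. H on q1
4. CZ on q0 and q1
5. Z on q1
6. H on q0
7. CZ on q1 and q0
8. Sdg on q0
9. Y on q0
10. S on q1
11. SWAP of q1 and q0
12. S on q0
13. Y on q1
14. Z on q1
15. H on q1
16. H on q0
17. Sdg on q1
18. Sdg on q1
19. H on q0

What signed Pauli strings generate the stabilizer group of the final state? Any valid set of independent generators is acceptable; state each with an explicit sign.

One valid set of independent stabilizer generators is -YZ, -ZY (any independent generating set of the same group is equally correct).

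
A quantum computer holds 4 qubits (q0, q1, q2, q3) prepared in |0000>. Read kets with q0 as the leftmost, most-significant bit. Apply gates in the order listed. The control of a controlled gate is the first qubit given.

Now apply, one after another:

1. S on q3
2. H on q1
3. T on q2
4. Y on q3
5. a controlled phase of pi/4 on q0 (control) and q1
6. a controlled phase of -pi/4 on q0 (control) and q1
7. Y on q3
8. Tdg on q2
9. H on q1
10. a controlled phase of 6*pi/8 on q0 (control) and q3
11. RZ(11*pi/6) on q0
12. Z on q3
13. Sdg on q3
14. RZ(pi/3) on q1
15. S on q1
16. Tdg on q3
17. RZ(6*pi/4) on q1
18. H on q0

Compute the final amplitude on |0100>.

The final state's coefficient on |0100> equals 0.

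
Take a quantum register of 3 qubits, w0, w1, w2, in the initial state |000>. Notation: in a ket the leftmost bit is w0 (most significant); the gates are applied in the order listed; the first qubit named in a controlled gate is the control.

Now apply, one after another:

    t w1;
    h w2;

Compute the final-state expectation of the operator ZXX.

The expectation value of ZXX is 0.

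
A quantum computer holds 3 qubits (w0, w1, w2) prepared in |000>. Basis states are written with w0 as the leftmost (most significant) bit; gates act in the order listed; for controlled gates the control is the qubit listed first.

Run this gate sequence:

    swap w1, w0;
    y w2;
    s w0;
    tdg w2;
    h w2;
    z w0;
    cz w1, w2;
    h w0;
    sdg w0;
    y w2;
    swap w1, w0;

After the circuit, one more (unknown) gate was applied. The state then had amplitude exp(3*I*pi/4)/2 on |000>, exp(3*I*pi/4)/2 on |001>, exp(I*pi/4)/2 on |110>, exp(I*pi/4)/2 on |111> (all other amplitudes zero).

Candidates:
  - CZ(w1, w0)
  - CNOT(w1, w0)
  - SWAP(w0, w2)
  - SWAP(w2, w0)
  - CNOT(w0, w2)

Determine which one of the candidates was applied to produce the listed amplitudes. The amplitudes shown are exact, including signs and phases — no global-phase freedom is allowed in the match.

The applied gate was CNOT(w1, w0).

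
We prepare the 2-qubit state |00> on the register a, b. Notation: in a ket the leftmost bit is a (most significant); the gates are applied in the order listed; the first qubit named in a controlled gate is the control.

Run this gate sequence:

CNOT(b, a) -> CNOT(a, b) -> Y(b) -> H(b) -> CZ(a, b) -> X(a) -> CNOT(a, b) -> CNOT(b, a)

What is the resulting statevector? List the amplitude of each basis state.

The final amplitudes are 0 on |00>, sqrt(2)*I/2 on |01>, -sqrt(2)*I/2 on |10>, 0 on |11>.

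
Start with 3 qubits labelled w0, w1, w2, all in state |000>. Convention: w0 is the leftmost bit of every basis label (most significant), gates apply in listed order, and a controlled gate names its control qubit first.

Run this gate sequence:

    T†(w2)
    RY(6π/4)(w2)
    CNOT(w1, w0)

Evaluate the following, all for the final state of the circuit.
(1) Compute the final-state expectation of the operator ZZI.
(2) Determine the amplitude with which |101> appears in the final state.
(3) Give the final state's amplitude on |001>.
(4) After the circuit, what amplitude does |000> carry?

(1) The observable ZZI averages to 1.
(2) The final state's coefficient on |101> equals 0.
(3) The final state's coefficient on |001> equals sqrt(2)/2.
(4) The amplitude on |000> is -sqrt(2)/2.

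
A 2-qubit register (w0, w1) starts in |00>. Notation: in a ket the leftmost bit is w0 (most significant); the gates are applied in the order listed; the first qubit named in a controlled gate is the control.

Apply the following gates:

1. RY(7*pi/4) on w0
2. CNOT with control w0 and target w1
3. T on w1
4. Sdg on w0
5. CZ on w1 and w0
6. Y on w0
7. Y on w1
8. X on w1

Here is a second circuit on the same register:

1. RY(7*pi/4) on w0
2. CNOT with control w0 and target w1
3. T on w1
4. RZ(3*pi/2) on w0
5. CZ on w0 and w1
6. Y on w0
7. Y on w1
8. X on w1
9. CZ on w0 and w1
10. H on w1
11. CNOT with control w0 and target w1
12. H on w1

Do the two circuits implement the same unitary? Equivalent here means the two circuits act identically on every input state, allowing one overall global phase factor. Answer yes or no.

Yes — the two circuits implement the same unitary up to a global phase.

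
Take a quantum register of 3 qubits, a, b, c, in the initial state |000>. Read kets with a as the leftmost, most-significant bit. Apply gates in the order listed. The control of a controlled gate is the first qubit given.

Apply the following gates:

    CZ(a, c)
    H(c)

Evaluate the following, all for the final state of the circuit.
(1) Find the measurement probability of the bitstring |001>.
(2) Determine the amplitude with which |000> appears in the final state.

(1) A full measurement returns |001> with probability 1/2.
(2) The final state's coefficient on |000> equals sqrt(2)/2.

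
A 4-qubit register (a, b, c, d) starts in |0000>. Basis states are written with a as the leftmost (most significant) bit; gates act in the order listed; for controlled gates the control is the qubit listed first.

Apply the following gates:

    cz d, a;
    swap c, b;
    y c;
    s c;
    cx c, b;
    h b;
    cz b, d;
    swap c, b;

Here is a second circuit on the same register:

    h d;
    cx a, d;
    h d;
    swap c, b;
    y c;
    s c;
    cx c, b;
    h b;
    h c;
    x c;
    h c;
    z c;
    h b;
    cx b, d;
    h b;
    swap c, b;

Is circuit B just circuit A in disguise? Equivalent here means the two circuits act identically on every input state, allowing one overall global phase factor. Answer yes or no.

No: there is an input state on which the two circuits produce genuinely different outputs (not merely differing by a phase).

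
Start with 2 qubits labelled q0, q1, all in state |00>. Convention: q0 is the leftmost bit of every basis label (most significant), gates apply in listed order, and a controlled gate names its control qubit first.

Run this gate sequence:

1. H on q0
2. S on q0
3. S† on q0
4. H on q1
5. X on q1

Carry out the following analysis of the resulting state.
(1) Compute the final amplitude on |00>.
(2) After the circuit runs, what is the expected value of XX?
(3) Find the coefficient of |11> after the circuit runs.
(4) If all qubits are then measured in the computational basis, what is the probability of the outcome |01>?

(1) |00> carries amplitude 1/2 in the final state.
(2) The observable XX averages to 1.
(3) The amplitude on |11> is 1/2.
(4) Outcome |01> occurs with probability 1/4.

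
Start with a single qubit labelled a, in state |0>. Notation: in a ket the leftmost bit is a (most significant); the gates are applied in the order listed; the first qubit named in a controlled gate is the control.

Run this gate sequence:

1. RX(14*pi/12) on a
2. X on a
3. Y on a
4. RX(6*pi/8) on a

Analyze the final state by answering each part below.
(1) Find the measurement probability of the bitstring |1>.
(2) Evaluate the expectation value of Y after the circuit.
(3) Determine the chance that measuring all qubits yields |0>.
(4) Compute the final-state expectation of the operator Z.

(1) Outcome |1> occurs with probability -sqrt(6)/8 + sqrt(2)/8 + 1/2.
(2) In the final state, Y has expectation sqrt(2)/4 + sqrt(6)/4.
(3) A full measurement returns |0> with probability -sqrt(2)/8 + sqrt(6)/8 + 1/2.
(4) The observable Z averages to -sqrt(2)/4 + sqrt(6)/4.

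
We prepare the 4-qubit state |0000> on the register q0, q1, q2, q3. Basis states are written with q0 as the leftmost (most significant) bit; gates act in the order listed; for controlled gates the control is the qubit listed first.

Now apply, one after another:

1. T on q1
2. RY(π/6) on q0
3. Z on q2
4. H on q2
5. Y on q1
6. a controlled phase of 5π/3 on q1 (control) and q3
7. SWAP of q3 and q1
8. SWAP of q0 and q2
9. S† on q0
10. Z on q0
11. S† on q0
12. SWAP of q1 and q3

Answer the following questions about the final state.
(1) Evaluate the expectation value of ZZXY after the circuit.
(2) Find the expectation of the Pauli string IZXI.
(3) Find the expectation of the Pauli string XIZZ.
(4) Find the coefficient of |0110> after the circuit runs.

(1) The observable ZZXY averages to 0.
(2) The observable IZXI averages to -1/2.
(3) In the final state, XIZZ has expectation sqrt(3)/2.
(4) |0110> carries amplitude I*(-1 + sqrt(3))/4 in the final state.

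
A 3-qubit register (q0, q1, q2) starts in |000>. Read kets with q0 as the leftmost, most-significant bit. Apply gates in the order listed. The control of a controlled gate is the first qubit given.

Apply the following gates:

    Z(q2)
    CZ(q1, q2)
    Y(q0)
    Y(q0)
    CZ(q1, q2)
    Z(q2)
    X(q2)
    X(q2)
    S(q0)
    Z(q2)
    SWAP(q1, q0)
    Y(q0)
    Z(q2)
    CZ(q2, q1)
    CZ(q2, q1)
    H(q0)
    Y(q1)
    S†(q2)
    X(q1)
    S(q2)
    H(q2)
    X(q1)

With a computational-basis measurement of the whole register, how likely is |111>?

The probability of measuring |111> is 1/4. Key observation: steps 1-6 multiply out to the identity, so the circuit reduces to the remaining gates.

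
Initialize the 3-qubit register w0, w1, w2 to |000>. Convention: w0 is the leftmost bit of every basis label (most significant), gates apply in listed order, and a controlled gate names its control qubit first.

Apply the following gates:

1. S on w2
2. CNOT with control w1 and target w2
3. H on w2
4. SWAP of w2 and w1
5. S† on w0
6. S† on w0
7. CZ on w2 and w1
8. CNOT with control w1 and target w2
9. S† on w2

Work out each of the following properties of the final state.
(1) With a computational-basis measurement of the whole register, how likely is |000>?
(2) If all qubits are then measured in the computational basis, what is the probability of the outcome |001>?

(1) A full measurement returns |000> with probability 1/2.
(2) A full measurement returns |001> with probability 0.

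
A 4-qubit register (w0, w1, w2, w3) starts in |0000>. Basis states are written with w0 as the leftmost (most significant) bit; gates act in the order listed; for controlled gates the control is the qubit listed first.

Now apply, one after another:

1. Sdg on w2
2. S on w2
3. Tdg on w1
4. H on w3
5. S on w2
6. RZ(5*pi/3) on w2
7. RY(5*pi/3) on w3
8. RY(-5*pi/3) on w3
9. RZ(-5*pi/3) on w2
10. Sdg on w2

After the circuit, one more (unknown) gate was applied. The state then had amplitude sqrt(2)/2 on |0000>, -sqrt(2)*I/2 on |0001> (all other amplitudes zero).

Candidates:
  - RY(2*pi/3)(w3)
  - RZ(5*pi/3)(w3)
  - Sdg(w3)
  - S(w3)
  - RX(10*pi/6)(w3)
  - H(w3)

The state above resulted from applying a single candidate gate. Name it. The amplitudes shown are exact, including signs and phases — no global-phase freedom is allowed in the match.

The unique candidate consistent with the amplitudes is Sdg(w3).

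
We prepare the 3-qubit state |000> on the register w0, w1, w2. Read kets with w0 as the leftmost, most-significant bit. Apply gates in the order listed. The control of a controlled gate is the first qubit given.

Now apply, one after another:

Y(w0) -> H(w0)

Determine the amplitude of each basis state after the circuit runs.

The final amplitudes are sqrt(2)*I/2 on |000>, -sqrt(2)*I/2 on |100>, and 0 on every other basis state.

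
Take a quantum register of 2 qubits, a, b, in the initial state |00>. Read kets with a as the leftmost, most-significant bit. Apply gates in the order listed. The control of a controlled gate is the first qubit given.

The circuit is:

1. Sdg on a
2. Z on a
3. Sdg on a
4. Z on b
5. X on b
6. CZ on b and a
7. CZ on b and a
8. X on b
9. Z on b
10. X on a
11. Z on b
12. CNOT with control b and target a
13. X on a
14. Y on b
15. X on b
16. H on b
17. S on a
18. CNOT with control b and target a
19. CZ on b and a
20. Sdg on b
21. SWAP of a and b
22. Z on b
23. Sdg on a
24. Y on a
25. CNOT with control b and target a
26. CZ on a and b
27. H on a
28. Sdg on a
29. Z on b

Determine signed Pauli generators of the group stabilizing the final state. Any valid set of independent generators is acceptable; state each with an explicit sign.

The final state is stabilized by the group generated by +YI, +IX; other independent generating sets are equally valid. Key observation: gates 4-9 undo each other exactly, leaving only the rest of the circuit to track.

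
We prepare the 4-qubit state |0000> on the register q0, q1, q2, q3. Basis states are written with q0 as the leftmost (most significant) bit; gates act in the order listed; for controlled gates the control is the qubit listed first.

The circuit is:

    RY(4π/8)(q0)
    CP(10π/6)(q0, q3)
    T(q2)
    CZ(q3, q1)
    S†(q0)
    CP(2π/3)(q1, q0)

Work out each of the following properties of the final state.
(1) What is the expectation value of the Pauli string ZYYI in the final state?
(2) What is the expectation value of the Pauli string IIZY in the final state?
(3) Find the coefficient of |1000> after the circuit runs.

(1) In the final state, ZYYI has expectation 0.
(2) In the final state, IIZY has expectation 0.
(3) |1000> carries amplitude -sqrt(2)*I/2 in the final state.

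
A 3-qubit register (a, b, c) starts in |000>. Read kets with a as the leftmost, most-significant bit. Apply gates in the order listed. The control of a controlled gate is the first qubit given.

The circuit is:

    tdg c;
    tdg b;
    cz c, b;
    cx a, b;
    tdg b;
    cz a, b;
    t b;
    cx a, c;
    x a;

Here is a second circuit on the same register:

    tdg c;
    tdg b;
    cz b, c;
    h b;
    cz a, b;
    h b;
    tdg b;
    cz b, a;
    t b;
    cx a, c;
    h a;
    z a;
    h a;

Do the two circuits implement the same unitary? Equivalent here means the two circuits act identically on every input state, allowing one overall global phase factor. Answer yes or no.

Yes, they are equivalent — the unitaries differ by at most a global phase.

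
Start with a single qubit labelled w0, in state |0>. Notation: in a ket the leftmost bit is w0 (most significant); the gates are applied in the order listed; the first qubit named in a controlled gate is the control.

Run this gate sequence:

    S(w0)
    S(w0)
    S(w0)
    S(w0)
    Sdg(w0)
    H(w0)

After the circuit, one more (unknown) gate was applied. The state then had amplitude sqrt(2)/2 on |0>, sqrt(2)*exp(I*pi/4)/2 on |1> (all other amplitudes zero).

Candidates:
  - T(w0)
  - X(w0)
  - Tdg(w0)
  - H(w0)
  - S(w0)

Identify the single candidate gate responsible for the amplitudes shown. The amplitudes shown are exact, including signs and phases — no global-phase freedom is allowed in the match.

It was T(w0) that produced the state shown.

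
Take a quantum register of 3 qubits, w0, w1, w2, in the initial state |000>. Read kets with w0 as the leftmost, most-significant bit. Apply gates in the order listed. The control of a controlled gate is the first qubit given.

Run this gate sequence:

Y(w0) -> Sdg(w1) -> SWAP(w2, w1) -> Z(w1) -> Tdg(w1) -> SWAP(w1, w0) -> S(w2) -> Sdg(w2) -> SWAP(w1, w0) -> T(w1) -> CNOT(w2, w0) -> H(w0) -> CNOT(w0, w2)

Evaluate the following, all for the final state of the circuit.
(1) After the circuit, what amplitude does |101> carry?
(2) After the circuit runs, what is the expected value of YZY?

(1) The amplitude on |101> is -sqrt(2)*I/2. Key observation: gates 5-10 undo each other exactly, leaving only the rest of the circuit to track.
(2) The expectation value of YZY is 1.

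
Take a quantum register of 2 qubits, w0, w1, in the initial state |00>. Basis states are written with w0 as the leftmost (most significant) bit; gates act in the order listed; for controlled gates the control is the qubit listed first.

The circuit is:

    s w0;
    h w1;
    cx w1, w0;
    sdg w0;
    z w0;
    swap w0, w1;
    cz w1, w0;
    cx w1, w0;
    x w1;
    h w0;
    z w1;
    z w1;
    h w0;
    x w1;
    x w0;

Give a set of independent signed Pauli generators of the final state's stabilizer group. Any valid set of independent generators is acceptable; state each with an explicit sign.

One valid set of independent stabilizer generators is -IY, -ZI (any independent generating set of the same group is equally correct). Key observation: the block from step 9 through step 14 cancels to the identity and can be dropped.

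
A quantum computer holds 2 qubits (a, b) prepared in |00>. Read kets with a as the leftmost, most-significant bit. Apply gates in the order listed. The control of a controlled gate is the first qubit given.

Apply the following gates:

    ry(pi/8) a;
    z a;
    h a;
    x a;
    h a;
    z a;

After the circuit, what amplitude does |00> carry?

The final state's coefficient on |00> equals cos(pi/16). Key observation: steps 3-6 multiply out to the identity, so the circuit reduces to the remaining gates.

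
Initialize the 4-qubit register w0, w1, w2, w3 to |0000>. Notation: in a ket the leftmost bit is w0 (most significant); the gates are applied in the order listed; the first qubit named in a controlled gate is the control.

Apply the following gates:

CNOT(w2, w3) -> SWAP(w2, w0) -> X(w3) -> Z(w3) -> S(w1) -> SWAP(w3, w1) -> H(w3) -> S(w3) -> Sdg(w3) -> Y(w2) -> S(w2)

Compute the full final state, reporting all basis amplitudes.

After the circuit, the state carries amplitude sqrt(2)/2 on |0110>, sqrt(2)/2 on |0111>, and 0 on every other basis state.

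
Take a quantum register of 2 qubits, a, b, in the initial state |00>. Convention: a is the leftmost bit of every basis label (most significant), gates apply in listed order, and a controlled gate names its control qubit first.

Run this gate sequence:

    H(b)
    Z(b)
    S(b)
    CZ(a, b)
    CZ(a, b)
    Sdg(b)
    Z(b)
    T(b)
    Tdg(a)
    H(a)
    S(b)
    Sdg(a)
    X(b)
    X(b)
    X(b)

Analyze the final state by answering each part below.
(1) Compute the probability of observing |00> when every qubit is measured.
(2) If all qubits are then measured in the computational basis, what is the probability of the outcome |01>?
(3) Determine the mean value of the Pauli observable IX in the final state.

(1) Outcome |00> occurs with probability 1/4. Key observation: the block from step 2 through step 7 cancels to the identity and can be dropped.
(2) A full measurement returns |01> with probability 1/4.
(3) In the final state, IX has expectation -sqrt(2)/2.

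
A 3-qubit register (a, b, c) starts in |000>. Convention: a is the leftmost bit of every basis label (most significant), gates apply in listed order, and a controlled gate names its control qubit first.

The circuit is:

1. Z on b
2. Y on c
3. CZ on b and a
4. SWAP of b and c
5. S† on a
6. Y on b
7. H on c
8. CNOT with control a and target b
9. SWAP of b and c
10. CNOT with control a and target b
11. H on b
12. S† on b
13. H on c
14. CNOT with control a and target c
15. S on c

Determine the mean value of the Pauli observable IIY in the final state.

The observable IIY averages to 1.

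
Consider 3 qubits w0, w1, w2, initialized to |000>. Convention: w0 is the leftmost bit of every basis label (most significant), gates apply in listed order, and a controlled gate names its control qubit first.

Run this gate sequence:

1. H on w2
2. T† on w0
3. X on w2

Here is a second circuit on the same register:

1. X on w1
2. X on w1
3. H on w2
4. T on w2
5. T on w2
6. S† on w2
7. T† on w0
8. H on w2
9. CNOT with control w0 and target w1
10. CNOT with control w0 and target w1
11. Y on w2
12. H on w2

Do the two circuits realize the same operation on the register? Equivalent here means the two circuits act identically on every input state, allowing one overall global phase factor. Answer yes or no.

No, they are not equivalent — no single phase factor reconciles the two unitaries.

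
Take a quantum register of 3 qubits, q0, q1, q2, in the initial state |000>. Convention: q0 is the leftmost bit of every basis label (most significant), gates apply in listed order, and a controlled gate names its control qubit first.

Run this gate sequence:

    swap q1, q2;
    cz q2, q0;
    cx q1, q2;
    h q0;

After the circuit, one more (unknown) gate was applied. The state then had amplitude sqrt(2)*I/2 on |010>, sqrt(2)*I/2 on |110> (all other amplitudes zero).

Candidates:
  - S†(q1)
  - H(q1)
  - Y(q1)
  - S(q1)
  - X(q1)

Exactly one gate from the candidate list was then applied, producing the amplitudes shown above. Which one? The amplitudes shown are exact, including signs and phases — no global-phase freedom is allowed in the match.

The applied gate was Y(q1).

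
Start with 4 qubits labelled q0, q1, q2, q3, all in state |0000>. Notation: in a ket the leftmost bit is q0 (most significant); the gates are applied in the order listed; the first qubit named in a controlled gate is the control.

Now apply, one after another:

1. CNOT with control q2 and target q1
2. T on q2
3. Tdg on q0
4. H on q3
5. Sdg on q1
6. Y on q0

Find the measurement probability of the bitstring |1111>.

Outcome |1111> occurs with probability 0.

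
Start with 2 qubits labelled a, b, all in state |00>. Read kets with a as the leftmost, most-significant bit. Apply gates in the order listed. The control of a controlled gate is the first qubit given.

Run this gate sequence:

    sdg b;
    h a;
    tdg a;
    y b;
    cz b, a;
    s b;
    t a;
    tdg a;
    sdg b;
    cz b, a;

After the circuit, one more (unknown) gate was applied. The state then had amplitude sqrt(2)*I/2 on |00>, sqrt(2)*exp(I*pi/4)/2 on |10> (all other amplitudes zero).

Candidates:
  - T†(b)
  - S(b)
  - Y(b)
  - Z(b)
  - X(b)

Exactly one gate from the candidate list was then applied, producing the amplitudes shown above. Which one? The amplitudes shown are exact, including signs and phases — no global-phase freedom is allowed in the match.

The applied gate was X(b).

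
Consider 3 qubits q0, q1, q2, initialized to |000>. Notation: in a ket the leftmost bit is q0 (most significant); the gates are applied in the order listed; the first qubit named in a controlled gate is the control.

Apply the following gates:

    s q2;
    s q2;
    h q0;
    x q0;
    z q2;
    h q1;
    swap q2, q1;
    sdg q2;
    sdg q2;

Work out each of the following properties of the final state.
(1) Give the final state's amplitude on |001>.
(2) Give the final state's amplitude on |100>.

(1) The amplitude on |001> is -1/2.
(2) |100> carries amplitude 1/2 in the final state.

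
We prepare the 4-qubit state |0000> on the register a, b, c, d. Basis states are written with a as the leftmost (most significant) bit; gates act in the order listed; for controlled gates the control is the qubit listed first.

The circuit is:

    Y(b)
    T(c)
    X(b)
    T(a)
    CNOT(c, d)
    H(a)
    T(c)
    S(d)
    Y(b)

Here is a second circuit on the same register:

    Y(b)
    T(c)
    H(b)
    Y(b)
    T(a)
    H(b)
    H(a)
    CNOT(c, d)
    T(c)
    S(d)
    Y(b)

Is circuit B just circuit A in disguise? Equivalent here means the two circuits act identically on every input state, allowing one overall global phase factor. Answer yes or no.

No: there is an input state on which the two circuits produce genuinely different outputs (not merely differing by a phase).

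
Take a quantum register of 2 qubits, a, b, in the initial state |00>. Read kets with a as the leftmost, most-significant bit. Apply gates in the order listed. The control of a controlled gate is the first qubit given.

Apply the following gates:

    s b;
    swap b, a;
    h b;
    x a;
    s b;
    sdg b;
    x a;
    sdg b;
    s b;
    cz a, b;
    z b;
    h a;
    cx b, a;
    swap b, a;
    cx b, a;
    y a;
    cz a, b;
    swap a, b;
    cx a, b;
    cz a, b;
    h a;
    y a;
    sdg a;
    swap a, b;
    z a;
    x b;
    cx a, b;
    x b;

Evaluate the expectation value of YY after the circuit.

In the final state, YY has expectation -1. Key observation: the block from step 4 through step 7 cancels to the identity and can be dropped.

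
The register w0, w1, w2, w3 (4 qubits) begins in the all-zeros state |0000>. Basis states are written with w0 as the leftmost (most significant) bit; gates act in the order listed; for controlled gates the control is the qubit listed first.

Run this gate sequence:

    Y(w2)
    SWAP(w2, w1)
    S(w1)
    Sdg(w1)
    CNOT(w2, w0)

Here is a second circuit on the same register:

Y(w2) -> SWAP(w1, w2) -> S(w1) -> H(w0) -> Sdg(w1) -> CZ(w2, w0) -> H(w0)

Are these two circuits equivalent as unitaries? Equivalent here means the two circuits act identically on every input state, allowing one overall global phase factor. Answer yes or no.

Yes, they are equivalent — the unitaries differ by at most a global phase.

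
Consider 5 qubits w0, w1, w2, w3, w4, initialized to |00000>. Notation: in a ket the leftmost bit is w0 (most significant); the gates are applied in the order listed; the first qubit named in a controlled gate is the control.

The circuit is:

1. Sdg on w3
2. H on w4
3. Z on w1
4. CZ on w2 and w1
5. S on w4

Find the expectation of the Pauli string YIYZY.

The expectation value of YIYZY is 0.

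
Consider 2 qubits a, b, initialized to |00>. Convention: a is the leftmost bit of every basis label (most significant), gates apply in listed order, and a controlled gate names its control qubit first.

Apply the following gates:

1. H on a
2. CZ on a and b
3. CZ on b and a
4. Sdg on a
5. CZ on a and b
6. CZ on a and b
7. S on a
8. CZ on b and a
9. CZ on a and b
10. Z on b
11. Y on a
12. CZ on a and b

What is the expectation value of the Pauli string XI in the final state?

The observable XI averages to -1. Key observation: the block from step 2 through step 9 cancels to the identity and can be dropped.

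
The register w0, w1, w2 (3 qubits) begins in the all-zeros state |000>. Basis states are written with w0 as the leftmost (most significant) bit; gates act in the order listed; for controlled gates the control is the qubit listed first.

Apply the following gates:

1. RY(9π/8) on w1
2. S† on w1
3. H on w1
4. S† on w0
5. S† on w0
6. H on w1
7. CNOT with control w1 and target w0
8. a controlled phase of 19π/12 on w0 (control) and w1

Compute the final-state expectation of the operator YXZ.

The expectation value of YXZ is sqrt(2 - sqrt(2))*(-sqrt(2) + sqrt(6))/8.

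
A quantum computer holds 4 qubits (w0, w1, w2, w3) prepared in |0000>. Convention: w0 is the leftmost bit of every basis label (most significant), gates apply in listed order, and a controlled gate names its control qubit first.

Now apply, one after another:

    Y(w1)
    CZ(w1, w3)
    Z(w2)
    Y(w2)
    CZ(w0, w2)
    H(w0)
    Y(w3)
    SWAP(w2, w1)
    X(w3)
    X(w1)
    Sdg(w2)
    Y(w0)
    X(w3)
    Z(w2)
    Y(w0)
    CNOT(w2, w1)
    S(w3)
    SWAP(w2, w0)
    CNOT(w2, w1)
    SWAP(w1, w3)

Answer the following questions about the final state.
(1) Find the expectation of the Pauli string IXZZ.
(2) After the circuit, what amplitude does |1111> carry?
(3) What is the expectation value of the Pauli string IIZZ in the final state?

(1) In the final state, IXZZ has expectation 0.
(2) The amplitude on |1111> is 0.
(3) In the final state, IIZZ has expectation -1.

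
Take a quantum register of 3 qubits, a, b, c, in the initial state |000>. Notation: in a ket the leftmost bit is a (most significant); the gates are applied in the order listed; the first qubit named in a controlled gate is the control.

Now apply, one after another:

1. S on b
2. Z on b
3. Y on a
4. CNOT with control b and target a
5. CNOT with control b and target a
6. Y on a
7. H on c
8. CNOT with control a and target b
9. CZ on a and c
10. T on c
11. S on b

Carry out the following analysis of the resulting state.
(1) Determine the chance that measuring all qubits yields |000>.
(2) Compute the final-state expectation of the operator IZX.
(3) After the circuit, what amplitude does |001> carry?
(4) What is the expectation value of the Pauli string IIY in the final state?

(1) Outcome |000> occurs with probability 1/2. Key observation: steps 3-6 multiply out to the identity, so the circuit reduces to the remaining gates.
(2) In the final state, IZX has expectation sqrt(2)/2.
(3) |001> carries amplitude sqrt(2)*exp(I*pi/4)/2 in the final state.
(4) The observable IIY averages to sqrt(2)/2.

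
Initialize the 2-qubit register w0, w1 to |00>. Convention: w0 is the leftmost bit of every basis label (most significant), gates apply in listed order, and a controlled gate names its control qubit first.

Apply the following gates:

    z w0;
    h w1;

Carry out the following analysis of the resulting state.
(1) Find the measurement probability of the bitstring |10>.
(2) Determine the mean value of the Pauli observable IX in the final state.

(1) A full measurement returns |10> with probability 0.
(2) The expectation value of IX is 1.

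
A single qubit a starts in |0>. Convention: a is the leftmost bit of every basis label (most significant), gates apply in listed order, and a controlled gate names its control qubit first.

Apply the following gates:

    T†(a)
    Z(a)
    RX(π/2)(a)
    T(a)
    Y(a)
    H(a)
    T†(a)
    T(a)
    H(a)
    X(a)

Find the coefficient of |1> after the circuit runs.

The amplitude on |1> is -sqrt(2)*exp(I*pi/4)/2.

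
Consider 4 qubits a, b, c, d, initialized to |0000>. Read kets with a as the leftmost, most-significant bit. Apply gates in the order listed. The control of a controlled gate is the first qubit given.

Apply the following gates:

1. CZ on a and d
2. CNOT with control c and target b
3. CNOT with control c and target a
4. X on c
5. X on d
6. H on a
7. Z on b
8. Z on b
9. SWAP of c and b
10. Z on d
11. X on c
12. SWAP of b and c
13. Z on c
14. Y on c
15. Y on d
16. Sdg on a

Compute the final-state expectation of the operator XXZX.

The observable XXZX averages to 0.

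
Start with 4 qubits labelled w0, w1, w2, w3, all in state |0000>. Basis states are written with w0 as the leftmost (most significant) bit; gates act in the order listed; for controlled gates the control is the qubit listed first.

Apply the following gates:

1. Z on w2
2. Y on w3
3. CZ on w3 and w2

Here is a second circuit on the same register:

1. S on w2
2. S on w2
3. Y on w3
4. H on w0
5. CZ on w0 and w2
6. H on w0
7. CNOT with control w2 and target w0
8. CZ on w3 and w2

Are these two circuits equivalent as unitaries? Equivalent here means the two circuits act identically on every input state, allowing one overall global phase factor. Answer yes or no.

Yes: on every input state the two circuits agree up to one overall phase factor.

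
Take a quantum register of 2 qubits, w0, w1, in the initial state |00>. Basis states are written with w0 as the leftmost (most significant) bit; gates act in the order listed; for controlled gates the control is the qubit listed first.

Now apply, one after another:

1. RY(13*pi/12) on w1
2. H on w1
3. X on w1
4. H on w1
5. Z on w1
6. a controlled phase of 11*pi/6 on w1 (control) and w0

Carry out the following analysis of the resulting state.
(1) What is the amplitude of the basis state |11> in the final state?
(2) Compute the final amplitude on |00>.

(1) The amplitude on |11> is 0.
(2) The amplitude on |00> is -sqrt(sqrt(2) + 2)/4 + sqrt(6 - 3*sqrt(2))/4.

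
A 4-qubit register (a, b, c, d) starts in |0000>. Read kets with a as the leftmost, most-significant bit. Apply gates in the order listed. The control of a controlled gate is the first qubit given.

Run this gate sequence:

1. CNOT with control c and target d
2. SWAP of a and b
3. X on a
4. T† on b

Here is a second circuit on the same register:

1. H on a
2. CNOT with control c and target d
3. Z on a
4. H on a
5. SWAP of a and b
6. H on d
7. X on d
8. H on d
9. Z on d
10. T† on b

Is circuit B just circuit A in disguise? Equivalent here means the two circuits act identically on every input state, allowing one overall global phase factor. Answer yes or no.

No: there is an input state on which the two circuits produce genuinely different outputs (not merely differing by a phase).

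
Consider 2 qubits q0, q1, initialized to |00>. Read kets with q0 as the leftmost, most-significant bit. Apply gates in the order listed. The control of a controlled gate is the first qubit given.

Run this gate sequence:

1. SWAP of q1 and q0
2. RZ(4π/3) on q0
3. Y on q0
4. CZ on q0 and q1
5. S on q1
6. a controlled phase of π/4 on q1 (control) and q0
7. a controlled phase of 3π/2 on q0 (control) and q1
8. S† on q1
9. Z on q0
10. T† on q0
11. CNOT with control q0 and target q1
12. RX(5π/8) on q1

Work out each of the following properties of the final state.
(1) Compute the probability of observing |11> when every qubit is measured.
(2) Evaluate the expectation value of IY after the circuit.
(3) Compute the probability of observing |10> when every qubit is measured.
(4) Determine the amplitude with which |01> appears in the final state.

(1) A full measurement returns |11> with probability cos(5*pi/16)**2.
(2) The observable IY averages to sqrt(sqrt(2) + 2)/2.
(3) The probability of measuring |10> is sin(5*pi/16)**2.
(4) The amplitude on |01> is 0.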